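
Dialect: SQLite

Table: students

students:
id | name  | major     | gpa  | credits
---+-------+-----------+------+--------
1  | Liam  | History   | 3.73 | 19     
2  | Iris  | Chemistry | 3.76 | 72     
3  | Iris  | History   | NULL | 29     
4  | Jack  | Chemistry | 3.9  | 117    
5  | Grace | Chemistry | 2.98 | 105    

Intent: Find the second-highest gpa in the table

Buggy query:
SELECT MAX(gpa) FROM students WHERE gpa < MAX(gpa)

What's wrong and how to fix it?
Bug: MAX(gpa) on the right of the comparison is an aggregate-in-WHERE error

Fix: Put the inner MAX in a scalar subquery

Corrected query:
SELECT MAX(gpa) FROM students WHERE gpa < (SELECT MAX(gpa) FROM students)

Result:
MAX(gpa)
--------
3.76    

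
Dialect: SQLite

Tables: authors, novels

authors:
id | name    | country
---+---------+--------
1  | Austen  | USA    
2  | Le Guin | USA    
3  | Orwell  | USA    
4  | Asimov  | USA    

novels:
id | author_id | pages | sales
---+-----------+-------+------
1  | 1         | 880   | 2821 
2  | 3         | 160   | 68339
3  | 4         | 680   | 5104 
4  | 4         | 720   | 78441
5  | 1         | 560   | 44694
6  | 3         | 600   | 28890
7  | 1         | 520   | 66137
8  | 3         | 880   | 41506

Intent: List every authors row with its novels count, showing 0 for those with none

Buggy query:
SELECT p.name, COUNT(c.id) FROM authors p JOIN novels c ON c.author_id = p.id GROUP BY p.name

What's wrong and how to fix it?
Bug: INNER JOIN drops authors rows that have no matching novels rows

Fix: Use LEFT JOIN so parents without children still appear (COUNT(c.id) gives 0)

Corrected query:
SELECT p.name, COUNT(c.id) FROM authors p LEFT JOIN novels c ON c.author_id = p.id GROUP BY p.name

Result:
name    | COUNT(c.id)
--------+------------
Asimov  | 2          
Austen  | 3          
Le Guin | 0          
Orwell  | 3          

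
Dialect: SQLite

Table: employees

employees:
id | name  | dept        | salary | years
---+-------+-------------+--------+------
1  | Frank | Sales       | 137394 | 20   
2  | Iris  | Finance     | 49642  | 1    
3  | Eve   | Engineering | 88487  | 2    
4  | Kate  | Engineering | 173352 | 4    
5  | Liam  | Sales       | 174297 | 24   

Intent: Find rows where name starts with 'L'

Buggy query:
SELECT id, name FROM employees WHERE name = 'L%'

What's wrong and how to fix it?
Bug: '=' compares the literal string including the % character; pattern matching needs LIKE

Fix: Use LIKE for wildcard pattern matching

Corrected query:
SELECT id, name FROM employees WHERE name LIKE 'L%'

Result:
id | name
---+-----
5  | Liam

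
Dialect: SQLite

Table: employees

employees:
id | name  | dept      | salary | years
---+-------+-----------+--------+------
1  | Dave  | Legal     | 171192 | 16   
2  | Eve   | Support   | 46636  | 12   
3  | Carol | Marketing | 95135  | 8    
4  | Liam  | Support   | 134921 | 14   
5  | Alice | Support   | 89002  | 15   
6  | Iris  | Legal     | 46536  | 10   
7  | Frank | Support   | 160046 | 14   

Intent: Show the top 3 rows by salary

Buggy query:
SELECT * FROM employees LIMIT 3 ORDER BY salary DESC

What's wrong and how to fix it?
Bug: LIMIT must come after ORDER BY

Fix: Swap the clauses: ORDER BY first, then LIMIT

Corrected query:
SELECT * FROM employees ORDER BY salary DESC LIMIT 3

Result:
id | name  | dept    | salary | years
---+-------+---------+--------+------
1  | Dave  | Legal   | 171192 | 16   
7  | Frank | Support | 160046 | 14   
4  | Liam  | Support | 134921 | 14   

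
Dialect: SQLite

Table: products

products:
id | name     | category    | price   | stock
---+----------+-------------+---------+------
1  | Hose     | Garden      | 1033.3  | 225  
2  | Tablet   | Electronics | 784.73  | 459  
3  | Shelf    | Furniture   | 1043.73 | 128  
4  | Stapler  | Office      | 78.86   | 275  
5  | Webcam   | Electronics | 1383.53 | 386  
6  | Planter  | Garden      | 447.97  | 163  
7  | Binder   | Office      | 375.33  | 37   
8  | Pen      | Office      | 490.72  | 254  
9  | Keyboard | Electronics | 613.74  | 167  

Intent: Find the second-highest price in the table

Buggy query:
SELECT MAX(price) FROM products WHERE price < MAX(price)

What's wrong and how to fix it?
Bug: MAX(price) on the right of the comparison is an aggregate-in-WHERE error

Fix: Put the inner MAX in a scalar subquery

Corrected query:
SELECT MAX(price) FROM products WHERE price < (SELECT MAX(price) FROM products)

Result:
MAX(price)
----------
1043.73   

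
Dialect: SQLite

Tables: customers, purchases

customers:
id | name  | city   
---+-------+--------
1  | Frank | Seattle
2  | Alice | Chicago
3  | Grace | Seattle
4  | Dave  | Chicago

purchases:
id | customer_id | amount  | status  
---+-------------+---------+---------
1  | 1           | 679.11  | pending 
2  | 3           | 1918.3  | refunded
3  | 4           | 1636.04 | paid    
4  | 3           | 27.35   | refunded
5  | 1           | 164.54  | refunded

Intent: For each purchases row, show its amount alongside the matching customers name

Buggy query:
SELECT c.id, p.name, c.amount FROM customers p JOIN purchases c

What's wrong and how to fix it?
Bug: Missing join condition: each purchases row is matched to all customers rows instead of just its own

Fix: Specify the join condition linking the foreign key to the parent id

Corrected query:
SELECT c.id, p.name, c.amount FROM customers p JOIN purchases c ON c.customer_id = p.id

Result:
id | name  | amount 
---+-------+--------
1  | Frank | 679.11 
2  | Grace | 1918.3 
3  | Dave  | 1636.04
4  | Grace | 27.35  
5  | Frank | 164.54 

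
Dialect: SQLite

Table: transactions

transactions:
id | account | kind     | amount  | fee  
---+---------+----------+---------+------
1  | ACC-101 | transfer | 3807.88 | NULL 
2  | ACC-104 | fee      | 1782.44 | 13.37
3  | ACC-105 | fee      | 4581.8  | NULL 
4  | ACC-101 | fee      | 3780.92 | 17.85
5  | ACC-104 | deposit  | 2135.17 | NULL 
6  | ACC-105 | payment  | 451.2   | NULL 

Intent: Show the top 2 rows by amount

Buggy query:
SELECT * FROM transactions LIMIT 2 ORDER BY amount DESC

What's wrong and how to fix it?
Bug: LIMIT must come after ORDER BY

Fix: Swap the clauses: ORDER BY first, then LIMIT

Corrected query:
SELECT * FROM transactions ORDER BY amount DESC LIMIT 2

Result:
id | account | kind     | amount  | fee 
---+---------+----------+---------+-----
3  | ACC-105 | fee      | 4581.8  | NULL
1  | ACC-101 | transfer | 3807.88 | NULL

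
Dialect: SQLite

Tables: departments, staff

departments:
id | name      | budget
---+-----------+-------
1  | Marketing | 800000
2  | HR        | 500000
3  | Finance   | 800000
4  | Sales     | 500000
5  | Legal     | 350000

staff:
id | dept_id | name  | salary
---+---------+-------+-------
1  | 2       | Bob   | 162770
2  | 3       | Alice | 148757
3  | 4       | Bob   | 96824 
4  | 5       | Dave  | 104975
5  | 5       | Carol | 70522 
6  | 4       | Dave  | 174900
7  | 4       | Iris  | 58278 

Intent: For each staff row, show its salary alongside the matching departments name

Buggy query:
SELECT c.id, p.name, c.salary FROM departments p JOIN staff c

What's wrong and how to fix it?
Bug: Missing join condition: each staff row is matched to all departments rows instead of just its own

Fix: Specify the join condition linking the foreign key to the parent id

Corrected query:
SELECT c.id, p.name, c.salary FROM departments p JOIN staff c ON c.dept_id = p.id

Result:
id | name    | salary
---+---------+-------
1  | HR      | 162770
2  | Finance | 148757
3  | Sales   | 96824 
4  | Legal   | 104975
5  | Legal   | 70522 
6  | Sales   | 174900
7  | Sales   | 58278 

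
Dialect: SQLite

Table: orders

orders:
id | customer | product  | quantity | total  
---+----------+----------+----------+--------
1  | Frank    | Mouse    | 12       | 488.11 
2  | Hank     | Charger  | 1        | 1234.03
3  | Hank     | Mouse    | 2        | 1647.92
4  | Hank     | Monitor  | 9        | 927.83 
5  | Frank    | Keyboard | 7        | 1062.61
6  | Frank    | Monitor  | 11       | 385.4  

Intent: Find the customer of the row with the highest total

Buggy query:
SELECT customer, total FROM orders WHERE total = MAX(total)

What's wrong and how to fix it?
Bug: WHERE is evaluated per row; an aggregate over the whole table isn't defined there

Fix: Wrap MAX in a scalar subquery so WHERE compares against a single value

Corrected query:
SELECT customer, total FROM orders WHERE total = (SELECT MAX(total) FROM orders)

Result:
customer | total  
---------+--------
Hank     | 1647.92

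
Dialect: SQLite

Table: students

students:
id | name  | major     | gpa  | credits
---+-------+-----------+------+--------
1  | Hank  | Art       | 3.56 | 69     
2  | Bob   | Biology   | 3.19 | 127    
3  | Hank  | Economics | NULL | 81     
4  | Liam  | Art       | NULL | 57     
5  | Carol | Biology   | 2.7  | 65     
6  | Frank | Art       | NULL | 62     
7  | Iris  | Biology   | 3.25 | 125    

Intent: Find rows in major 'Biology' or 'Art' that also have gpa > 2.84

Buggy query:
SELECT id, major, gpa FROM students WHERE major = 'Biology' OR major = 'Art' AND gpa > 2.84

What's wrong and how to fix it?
Bug: Without parentheses, AND is evaluated before OR, so the gpa filter only applies to the 'Art' branch

Fix: Add parentheses around the OR so the AND applies to both alternatives

Corrected query:
SELECT id, major, gpa FROM students WHERE (major = 'Biology' OR major = 'Art') AND gpa > 2.84

Result:
id | major   | gpa 
---+---------+-----
1  | Art     | 3.56
2  | Biology | 3.19
7  | Biology | 3.25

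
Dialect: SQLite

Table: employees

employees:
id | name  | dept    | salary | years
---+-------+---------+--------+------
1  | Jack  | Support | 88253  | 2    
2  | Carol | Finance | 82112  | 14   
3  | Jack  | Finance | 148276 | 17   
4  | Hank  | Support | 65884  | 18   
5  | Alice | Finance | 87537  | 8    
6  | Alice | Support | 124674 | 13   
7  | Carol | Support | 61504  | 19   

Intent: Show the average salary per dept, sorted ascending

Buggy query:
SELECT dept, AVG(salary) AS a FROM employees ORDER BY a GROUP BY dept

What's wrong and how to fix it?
Bug: GROUP BY must precede ORDER BY

Fix: Reorder: SELECT … FROM … GROUP BY … ORDER BY …

Corrected query:
SELECT dept, AVG(salary) AS a FROM employees GROUP BY dept ORDER BY a

Result:
dept    | a       
--------+---------
Support | 85078.75
Finance | 105975  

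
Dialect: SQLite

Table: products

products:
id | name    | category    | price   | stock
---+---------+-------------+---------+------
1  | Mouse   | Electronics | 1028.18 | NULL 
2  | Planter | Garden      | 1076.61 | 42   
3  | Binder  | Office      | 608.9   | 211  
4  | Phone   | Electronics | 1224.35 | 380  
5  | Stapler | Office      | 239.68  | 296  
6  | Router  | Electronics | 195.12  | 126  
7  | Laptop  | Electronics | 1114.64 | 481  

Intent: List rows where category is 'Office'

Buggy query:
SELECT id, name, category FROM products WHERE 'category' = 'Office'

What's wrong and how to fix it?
Bug: Single quotes denote string literals in SQL; the column name is being compared as a constant string

Fix: Reference the column as category without single quotes

Corrected query:
SELECT id, name, category FROM products WHERE category = 'Office'

Result:
id | name    | category
---+---------+---------
3  | Binder  | Office  
5  | Stapler | Office  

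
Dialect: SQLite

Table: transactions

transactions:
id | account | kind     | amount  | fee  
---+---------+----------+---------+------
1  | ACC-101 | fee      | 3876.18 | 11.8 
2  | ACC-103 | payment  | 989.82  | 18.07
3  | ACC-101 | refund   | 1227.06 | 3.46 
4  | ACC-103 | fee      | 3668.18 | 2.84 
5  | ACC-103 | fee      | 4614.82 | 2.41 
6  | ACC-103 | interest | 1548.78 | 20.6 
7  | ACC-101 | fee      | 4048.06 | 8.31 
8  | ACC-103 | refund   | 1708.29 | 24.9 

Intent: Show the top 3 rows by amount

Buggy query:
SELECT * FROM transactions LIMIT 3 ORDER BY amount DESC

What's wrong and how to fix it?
Bug: ORDER BY cannot follow LIMIT; LIMIT is the final clause

Fix: Sort with ORDER BY, then apply LIMIT

Corrected query:
SELECT * FROM transactions ORDER BY amount DESC LIMIT 3

Result:
id | account | kind | amount  | fee 
---+---------+------+---------+-----
5  | ACC-103 | fee  | 4614.82 | 2.41
7  | ACC-101 | fee  | 4048.06 | 8.31
1  | ACC-101 | fee  | 3876.18 | 11.8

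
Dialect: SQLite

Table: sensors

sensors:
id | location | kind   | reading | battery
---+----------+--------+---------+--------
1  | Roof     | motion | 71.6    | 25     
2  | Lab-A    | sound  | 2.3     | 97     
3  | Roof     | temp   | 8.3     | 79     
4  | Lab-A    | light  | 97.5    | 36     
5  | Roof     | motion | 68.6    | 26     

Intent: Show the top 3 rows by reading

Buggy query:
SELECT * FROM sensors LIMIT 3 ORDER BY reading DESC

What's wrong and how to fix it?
Bug: ORDER BY cannot follow LIMIT; LIMIT is the final clause

Fix: Sort with ORDER BY, then apply LIMIT

Corrected query:
SELECT * FROM sensors ORDER BY reading DESC LIMIT 3

Result:
id | location | kind   | reading | battery
---+----------+--------+---------+--------
4  | Lab-A    | light  | 97.5    | 36     
1  | Roof     | motion | 71.6    | 25     
5  | Roof     | motion | 68.6    | 26     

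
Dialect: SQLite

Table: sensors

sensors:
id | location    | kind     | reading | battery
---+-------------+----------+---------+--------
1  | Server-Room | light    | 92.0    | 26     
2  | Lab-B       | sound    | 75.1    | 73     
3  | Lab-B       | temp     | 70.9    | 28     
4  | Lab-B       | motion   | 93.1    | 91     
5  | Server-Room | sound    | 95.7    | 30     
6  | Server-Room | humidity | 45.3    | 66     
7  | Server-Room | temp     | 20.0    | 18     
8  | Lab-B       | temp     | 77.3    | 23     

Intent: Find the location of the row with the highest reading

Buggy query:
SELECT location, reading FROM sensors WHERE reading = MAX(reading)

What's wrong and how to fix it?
Bug: MAX(reading) is an aggregate and cannot be used directly in WHERE

Fix: Wrap MAX in a scalar subquery so WHERE compares against a single value

Corrected query:
SELECT location, reading FROM sensors WHERE reading = (SELECT MAX(reading) FROM sensors)

Result:
location    | reading
------------+--------
Server-Room | 95.7   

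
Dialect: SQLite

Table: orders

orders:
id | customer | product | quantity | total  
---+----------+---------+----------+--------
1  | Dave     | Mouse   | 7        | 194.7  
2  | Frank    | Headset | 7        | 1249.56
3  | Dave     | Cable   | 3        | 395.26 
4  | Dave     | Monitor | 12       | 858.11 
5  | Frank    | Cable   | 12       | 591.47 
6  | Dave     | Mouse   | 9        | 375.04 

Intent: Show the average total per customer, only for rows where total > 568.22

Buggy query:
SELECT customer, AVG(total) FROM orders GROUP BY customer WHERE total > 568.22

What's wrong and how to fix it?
Bug: Row-level WHERE must come before GROUP BY in the clause order

Fix: Move the WHERE clause before GROUP BY

Corrected query:
SELECT customer, AVG(total) FROM orders WHERE total > 568.22 GROUP BY customer

Result:
customer | AVG(total)
---------+-----------
Dave     | 858.11    
Frank    | 920.515   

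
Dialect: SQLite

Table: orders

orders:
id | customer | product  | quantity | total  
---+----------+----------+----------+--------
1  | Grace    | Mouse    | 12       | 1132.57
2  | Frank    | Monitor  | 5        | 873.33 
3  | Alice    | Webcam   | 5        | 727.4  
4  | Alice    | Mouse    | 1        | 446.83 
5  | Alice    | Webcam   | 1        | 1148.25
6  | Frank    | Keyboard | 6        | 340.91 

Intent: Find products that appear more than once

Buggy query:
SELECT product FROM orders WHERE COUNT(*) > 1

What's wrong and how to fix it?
Bug: WHERE can't reference COUNT(*); aggregates are computed after WHERE

Fix: Group first, then use HAVING for the count condition

Corrected query:
SELECT product FROM orders GROUP BY product HAVING COUNT(*) > 1

Result:
product
-------
Mouse  
Webcam 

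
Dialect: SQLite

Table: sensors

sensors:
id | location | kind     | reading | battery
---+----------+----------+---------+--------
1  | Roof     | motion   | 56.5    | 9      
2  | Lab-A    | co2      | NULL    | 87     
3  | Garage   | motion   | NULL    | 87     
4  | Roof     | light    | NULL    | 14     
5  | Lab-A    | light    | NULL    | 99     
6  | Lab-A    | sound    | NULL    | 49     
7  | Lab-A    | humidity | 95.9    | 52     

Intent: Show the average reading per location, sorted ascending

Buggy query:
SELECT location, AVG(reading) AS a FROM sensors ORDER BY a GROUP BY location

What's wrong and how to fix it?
Bug: ORDER BY appears before GROUP BY; SQL clause order requires GROUP BY first

Fix: Move ORDER BY to the end, after GROUP BY

Corrected query:
SELECT location, AVG(reading) AS a FROM sensors GROUP BY location ORDER BY a

Result:
location | a   
---------+-----
Garage   | NULL
Roof     | 56.5
Lab-A    | 95.9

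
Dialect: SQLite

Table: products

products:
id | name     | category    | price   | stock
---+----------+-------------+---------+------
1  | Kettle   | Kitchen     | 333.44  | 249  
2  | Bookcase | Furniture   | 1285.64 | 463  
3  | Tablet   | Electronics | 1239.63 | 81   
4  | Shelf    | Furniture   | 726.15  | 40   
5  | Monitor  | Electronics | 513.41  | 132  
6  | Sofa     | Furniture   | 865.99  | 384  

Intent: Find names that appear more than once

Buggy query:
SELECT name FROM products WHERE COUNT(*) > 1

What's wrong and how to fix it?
Bug: COUNT(*) is an aggregate and cannot be used in WHERE

Fix: Group first, then use HAVING for the count condition

Corrected query:
SELECT name FROM products GROUP BY name HAVING COUNT(*) > 1

Result:
(no rows)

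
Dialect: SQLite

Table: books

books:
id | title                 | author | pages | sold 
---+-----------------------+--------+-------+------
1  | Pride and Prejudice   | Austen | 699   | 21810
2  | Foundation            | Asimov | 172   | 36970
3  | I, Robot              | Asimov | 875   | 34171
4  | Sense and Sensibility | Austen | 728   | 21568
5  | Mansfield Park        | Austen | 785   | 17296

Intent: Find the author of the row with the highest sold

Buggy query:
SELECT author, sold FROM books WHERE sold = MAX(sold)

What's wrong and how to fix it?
Bug: MAX(sold) is an aggregate and cannot be used directly in WHERE

Fix: Wrap MAX in a scalar subquery so WHERE compares against a single value

Corrected query:
SELECT author, sold FROM books WHERE sold = (SELECT MAX(sold) FROM books)

Result:
author | sold 
-------+------
Asimov | 36970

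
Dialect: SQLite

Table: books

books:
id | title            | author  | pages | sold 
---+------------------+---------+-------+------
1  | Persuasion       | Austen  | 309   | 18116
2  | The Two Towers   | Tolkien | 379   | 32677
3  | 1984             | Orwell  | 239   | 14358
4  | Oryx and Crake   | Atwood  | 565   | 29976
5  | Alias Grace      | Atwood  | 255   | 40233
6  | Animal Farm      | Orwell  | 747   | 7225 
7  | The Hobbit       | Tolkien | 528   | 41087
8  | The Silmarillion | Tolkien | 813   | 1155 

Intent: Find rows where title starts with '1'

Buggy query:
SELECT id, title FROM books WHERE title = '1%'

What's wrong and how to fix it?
Bug: '=' compares the literal string including the % character; pattern matching needs LIKE

Fix: Replace '=' with LIKE so '1%' is treated as a pattern

Corrected query:
SELECT id, title FROM books WHERE title LIKE '1%'

Result:
id | title
---+------
3  | 1984 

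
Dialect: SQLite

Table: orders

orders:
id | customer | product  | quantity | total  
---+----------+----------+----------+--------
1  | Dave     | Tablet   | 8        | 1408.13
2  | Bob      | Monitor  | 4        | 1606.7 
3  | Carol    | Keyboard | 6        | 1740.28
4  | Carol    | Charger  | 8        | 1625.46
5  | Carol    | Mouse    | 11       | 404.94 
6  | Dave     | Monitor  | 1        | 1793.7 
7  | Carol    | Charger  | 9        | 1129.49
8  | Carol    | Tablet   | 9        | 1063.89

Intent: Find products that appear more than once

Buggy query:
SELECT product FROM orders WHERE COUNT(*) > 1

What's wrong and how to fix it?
Bug: COUNT(*) is an aggregate and cannot be used in WHERE

Fix: Group first, then use HAVING for the count condition

Corrected query:
SELECT product FROM orders GROUP BY product HAVING COUNT(*) > 1

Result:
product
-------
Charger
Monitor
Tablet 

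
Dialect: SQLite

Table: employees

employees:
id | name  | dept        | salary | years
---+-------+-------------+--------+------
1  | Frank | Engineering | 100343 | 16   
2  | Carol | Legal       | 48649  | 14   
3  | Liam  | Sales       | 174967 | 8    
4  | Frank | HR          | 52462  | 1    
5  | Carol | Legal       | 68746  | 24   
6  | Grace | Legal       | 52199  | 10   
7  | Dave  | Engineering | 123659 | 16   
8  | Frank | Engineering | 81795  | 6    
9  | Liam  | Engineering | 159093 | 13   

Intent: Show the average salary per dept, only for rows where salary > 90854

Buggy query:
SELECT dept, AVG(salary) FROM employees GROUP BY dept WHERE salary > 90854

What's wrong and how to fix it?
Bug: WHERE cannot follow GROUP BY

Fix: Move the WHERE clause before GROUP BY

Corrected query:
SELECT dept, AVG(salary) FROM employees WHERE salary > 90854 GROUP BY dept

Result:
dept        | AVG(salary)  
------------+--------------
Engineering | 127698.333333
Sales       | 174967       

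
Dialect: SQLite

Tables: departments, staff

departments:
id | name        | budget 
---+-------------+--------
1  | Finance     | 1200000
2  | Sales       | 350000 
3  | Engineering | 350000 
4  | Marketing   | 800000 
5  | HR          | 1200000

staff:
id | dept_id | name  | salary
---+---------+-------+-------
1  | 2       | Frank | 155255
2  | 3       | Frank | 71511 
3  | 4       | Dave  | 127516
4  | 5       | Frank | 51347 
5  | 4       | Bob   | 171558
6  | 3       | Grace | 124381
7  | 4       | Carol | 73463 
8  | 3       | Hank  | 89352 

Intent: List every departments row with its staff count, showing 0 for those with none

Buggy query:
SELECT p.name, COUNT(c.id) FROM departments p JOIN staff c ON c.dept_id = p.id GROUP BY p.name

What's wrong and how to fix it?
Bug: INNER JOIN drops departments rows that have no matching staff rows

Fix: Use LEFT JOIN so parents without children still appear (COUNT(c.id) gives 0)

Corrected query:
SELECT p.name, COUNT(c.id) FROM departments p LEFT JOIN staff c ON c.dept_id = p.id GROUP BY p.name

Result:
name        | COUNT(c.id)
------------+------------
Engineering | 3          
Finance     | 0          
HR          | 1          
Marketing   | 3          
Sales       | 1          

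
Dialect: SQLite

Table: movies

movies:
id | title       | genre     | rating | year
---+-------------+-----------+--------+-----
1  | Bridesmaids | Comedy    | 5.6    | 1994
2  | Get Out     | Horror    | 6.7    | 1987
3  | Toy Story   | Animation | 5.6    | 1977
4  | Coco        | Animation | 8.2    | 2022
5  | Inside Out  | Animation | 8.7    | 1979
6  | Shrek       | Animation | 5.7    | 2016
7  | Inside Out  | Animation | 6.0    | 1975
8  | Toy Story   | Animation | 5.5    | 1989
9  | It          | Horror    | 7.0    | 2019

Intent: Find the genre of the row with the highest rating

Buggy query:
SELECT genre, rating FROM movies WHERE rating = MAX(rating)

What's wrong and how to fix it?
Bug: WHERE is evaluated per row; an aggregate over the whole table isn't defined there

Fix: Use a subquery: WHERE rating = (SELECT MAX(rating) FROM movies)

Corrected query:
SELECT genre, rating FROM movies WHERE rating = (SELECT MAX(rating) FROM movies)

Result:
genre     | rating
----------+-------
Animation | 8.7   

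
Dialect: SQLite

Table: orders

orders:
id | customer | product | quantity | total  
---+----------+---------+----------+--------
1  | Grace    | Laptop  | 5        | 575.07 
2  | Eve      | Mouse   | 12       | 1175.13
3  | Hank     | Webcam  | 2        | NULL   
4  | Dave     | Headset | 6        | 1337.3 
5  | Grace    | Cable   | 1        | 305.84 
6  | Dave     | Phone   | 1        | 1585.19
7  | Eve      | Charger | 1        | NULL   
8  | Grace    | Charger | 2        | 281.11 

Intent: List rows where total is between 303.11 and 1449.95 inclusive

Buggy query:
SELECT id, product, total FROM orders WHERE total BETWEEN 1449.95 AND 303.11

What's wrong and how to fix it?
Bug: The bounds are reversed; BETWEEN a AND b requires a <= b to match anything

Fix: Write BETWEEN 303.11 AND 1449.95

Corrected query:
SELECT id, product, total FROM orders WHERE total BETWEEN 303.11 AND 1449.95

Result:
id | product | total  
---+---------+--------
1  | Laptop  | 575.07 
2  | Mouse   | 1175.13
4  | Headset | 1337.3 
5  | Cable   | 305.84 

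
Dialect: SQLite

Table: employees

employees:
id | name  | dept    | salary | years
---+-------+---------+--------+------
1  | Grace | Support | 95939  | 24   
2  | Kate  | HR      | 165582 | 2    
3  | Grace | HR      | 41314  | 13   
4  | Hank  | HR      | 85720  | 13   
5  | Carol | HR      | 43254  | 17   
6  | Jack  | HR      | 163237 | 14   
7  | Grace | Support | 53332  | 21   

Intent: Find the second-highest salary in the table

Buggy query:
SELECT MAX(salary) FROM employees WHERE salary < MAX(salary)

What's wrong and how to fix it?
Bug: The inner MAX is an aggregate inside WHERE, which is not allowed

Fix: Compute the overall MAX in a subquery, then take MAX of rows below it

Corrected query:
SELECT MAX(salary) FROM employees WHERE salary < (SELECT MAX(salary) FROM employees)

Result:
MAX(salary)
-----------
163237     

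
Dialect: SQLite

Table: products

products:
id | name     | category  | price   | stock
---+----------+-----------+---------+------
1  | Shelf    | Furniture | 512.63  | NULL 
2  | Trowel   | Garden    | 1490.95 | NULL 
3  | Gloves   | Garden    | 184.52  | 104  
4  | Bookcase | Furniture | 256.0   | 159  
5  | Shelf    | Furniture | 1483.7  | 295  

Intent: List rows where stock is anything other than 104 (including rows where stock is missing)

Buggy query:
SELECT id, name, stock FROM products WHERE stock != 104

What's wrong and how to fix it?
Bug: 'stock != 104' is unknown when stock is NULL, so NULL rows are silently excluded

Fix: Add an explicit OR stock IS NULL to include the missing-value rows

Corrected query:
SELECT id, name, stock FROM products WHERE stock != 104 OR stock IS NULL

Result:
id | name     | stock
---+----------+------
1  | Shelf    | NULL 
2  | Trowel   | NULL 
4  | Bookcase | 159  
5  | Shelf    | 295  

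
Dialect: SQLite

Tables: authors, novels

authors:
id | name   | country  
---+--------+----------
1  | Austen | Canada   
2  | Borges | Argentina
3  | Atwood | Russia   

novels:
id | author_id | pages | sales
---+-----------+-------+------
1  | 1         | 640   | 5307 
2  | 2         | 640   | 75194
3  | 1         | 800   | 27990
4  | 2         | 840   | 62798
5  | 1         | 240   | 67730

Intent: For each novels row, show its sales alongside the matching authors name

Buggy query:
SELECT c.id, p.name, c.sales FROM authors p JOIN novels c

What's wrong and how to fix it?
Bug: Missing join condition: each novels row is matched to all authors rows instead of just its own

Fix: Add ON c.author_id = p.id to the JOIN

Corrected query:
SELECT c.id, p.name, c.sales FROM authors p JOIN novels c ON c.author_id = p.id

Result:
id | name   | sales
---+--------+------
1  | Austen | 5307 
2  | Borges | 75194
3  | Austen | 27990
4  | Borges | 62798
5  | Austen | 67730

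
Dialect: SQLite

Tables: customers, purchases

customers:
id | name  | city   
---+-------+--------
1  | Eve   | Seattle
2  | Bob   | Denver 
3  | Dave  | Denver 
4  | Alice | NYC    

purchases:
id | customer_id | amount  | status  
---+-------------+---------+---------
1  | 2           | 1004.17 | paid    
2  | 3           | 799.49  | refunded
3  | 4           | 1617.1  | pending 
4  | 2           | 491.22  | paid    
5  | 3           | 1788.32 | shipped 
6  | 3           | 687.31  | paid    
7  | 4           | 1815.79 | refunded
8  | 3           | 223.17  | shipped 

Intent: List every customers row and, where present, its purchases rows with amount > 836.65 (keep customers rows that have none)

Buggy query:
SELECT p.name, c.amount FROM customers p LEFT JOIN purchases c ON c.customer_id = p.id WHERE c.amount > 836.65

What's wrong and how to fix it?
Bug: A WHERE condition on the right-hand table after LEFT JOIN drops unmatched parents

Fix: Put 'c.amount > 836.65' in the JOIN's ON clause instead of WHERE

Corrected query:
SELECT p.name, c.amount FROM customers p LEFT JOIN purchases c ON c.customer_id = p.id AND c.amount > 836.65

Result:
name  | amount 
------+--------
Eve   | NULL   
Bob   | 1004.17
Dave  | 1788.32
Alice | 1617.1 
Alice | 1815.79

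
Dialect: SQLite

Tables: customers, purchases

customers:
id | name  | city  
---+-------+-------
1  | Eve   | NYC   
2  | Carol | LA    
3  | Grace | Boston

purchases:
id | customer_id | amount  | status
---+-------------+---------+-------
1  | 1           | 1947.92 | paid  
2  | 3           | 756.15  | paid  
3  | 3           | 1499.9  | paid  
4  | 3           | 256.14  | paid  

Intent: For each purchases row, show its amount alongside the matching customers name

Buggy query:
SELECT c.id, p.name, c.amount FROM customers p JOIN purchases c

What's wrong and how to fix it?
Bug: Missing join condition: each purchases row is matched to all customers rows instead of just its own

Fix: Add ON c.customer_id = p.id to the JOIN

Corrected query:
SELECT c.id, p.name, c.amount FROM customers p JOIN purchases c ON c.customer_id = p.id

Result:
id | name  | amount 
---+-------+--------
1  | Eve   | 1947.92
2  | Grace | 756.15 
3  | Grace | 1499.9 
4  | Grace | 256.14 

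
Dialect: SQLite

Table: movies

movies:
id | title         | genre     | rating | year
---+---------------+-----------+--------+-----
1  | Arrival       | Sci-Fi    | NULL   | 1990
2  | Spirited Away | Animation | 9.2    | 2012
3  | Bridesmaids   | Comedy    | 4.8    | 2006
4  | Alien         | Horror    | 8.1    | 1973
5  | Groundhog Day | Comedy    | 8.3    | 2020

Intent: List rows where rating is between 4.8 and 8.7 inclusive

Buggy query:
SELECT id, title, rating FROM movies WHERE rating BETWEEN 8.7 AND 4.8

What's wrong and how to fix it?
Bug: The bounds are reversed; BETWEEN a AND b requires a <= b to match anything

Fix: Swap the bounds so the smaller value comes first

Corrected query:
SELECT id, title, rating FROM movies WHERE rating BETWEEN 4.8 AND 8.7

Result:
id | title         | rating
---+---------------+-------
3  | Bridesmaids   | 4.8   
4  | Alien         | 8.1   
5  | Groundhog Day | 8.3   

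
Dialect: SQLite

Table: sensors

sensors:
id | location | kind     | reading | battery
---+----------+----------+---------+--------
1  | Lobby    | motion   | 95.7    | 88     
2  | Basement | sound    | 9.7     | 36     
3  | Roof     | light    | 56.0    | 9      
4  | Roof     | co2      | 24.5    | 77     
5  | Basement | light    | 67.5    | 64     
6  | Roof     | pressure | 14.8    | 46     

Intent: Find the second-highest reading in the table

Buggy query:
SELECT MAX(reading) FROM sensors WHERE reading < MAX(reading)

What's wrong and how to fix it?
Bug: The inner MAX is an aggregate inside WHERE, which is not allowed

Fix: Compute the overall MAX in a subquery, then take MAX of rows below it

Corrected query:
SELECT MAX(reading) FROM sensors WHERE reading < (SELECT MAX(reading) FROM sensors)

Result:
MAX(reading)
------------
67.5        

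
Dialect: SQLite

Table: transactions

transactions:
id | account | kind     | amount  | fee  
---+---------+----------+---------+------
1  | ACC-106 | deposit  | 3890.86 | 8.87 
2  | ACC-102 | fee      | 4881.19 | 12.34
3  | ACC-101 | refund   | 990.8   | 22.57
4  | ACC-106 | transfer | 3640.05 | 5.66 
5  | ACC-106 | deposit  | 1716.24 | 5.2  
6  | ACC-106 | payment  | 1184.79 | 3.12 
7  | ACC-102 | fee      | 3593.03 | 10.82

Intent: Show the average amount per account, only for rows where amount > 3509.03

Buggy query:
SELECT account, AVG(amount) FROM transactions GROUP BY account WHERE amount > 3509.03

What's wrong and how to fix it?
Bug: WHERE cannot follow GROUP BY

Fix: Move the WHERE clause before GROUP BY

Corrected query:
SELECT account, AVG(amount) FROM transactions WHERE amount > 3509.03 GROUP BY account

Result:
account | AVG(amount)
--------+------------
ACC-102 | 4237.11    
ACC-106 | 3765.455   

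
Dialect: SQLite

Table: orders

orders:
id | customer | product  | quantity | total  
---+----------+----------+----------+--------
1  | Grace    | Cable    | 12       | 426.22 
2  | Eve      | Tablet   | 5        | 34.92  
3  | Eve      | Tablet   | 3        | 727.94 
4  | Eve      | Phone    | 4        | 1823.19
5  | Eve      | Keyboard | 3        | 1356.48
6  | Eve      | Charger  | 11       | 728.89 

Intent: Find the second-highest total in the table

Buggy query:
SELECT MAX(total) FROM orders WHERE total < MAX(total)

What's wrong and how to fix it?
Bug: MAX(total) on the right of the comparison is an aggregate-in-WHERE error

Fix: Compute the overall MAX in a subquery, then take MAX of rows below it

Corrected query:
SELECT MAX(total) FROM orders WHERE total < (SELECT MAX(total) FROM orders)

Result:
MAX(total)
----------
1356.48   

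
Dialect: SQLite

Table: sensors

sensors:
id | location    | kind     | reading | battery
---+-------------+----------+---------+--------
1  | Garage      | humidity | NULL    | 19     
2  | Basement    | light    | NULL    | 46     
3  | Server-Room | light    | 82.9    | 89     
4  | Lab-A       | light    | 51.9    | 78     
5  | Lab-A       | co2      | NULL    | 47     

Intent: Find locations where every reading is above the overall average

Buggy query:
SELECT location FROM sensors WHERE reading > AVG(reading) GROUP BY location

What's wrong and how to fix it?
Bug: AVG() is an aggregate; it can't sit directly in WHERE

Fix: Compute the overall average in a scalar subquery and compare each group's MIN against it in HAVING

Corrected query:
SELECT location FROM sensors GROUP BY location HAVING MIN(reading) > (SELECT AVG(reading) FROM sensors)

Result:
location   
-----------
Server-Room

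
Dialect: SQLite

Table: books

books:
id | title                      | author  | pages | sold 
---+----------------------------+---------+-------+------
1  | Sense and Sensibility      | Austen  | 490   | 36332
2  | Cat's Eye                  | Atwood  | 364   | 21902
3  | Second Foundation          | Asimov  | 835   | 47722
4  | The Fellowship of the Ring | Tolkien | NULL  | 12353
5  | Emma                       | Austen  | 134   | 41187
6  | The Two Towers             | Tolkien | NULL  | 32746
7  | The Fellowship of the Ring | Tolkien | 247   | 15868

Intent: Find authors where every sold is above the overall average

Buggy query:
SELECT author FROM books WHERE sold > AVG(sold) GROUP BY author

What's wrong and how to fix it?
Bug: WHERE evaluates per row before aggregation, so AVG() is unavailable

Fix: Use a subquery for AVG and a HAVING MIN(...) filter so the condition holds for every row in the group

Corrected query:
SELECT author FROM books GROUP BY author HAVING MIN(sold) > (SELECT AVG(sold) FROM books)

Result:
author
------
Asimov
Austen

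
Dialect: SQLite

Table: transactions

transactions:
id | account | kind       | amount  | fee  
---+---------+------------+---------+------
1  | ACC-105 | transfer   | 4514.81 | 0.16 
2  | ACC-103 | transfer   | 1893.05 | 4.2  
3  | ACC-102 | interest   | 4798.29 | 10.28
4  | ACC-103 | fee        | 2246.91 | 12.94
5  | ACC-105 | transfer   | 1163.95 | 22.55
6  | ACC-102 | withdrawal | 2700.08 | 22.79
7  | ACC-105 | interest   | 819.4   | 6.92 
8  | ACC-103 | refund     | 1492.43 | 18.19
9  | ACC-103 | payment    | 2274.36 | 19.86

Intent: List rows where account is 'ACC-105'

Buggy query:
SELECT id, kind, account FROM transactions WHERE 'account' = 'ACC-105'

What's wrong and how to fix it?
Bug: 'account' in single quotes is a string literal, not the column; the comparison is literal-vs-literal and never true

Fix: Reference the column as account without single quotes

Corrected query:
SELECT id, kind, account FROM transactions WHERE account = 'ACC-105'

Result:
id | kind     | account
---+----------+--------
1  | transfer | ACC-105
5  | transfer | ACC-105
7  | interest | ACC-105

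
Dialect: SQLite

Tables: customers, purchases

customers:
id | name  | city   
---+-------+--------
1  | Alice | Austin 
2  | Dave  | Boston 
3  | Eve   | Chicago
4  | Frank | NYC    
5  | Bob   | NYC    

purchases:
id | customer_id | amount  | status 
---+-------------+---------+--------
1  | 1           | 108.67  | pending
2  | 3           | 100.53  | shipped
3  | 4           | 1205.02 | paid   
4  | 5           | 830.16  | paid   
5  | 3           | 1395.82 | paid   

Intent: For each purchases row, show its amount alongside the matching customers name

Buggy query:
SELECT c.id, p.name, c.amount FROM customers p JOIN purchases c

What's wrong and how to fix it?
Bug: Missing join condition: each purchases row is matched to all customers rows instead of just its own

Fix: Specify the join condition linking the foreign key to the parent id

Corrected query:
SELECT c.id, p.name, c.amount FROM customers p JOIN purchases c ON c.customer_id = p.id

Result:
id | name  | amount 
---+-------+--------
1  | Alice | 108.67 
2  | Eve   | 100.53 
3  | Frank | 1205.02
4  | Bob   | 830.16 
5  | Eve   | 1395.82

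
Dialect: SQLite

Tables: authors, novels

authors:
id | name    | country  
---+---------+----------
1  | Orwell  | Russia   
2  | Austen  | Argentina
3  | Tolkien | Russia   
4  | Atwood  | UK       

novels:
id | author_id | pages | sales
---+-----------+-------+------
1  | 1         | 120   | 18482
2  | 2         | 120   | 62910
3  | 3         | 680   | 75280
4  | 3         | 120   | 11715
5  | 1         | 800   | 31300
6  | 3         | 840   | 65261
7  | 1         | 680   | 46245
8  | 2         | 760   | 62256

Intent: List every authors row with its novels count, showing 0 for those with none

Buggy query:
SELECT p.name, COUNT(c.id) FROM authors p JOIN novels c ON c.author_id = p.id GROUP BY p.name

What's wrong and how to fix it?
Bug: INNER JOIN drops authors rows that have no matching novels rows

Fix: Switch to LEFT JOIN to retain unmatched parent rows

Corrected query:
SELECT p.name, COUNT(c.id) FROM authors p LEFT JOIN novels c ON c.author_id = p.id GROUP BY p.name

Result:
name    | COUNT(c.id)
--------+------------
Atwood  | 0          
Austen  | 2          
Orwell  | 3          
Tolkien | 3          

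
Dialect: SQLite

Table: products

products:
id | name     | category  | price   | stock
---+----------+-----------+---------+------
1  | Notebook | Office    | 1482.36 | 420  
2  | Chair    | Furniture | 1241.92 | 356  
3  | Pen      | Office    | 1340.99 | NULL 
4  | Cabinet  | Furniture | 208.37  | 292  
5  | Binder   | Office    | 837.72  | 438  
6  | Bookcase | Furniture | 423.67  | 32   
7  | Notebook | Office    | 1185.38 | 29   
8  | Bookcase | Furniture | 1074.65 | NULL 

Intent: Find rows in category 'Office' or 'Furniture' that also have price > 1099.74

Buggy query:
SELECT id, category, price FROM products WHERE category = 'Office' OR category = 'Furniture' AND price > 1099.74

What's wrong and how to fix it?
Bug: AND binds tighter than OR, so this parses as category = 'Office' OR (category = 'Furniture' AND price > 1099.74)

Fix: Add parentheses around the OR so the AND applies to both alternatives

Corrected query:
SELECT id, category, price FROM products WHERE (category = 'Office' OR category = 'Furniture') AND price > 1099.74

Result:
id | category  | price  
---+-----------+--------
1  | Office    | 1482.36
2  | Furniture | 1241.92
3  | Office    | 1340.99
7  | Office    | 1185.38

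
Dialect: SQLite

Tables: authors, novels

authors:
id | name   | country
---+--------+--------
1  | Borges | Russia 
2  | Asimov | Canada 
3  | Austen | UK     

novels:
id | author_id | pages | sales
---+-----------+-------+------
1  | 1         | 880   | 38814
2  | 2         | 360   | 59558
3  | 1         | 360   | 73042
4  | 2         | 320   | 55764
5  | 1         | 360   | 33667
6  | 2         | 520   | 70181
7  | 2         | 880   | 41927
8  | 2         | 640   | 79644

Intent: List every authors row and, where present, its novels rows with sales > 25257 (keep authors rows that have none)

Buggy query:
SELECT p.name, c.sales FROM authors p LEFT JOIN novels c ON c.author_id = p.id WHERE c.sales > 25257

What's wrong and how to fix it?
Bug: Filtering c.sales in WHERE discards the NULL rows produced by LEFT JOIN, turning it into an inner join

Fix: Put 'c.sales > 25257' in the JOIN's ON clause instead of WHERE

Corrected query:
SELECT p.name, c.sales FROM authors p LEFT JOIN novels c ON c.author_id = p.id AND c.sales > 25257

Result:
name   | sales
-------+------
Borges | 33667
Borges | 38814
Borges | 73042
Asimov | 41927
Asimov | 55764
Asimov | 59558
Asimov | 70181
Asimov | 79644
Austen | NULL 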